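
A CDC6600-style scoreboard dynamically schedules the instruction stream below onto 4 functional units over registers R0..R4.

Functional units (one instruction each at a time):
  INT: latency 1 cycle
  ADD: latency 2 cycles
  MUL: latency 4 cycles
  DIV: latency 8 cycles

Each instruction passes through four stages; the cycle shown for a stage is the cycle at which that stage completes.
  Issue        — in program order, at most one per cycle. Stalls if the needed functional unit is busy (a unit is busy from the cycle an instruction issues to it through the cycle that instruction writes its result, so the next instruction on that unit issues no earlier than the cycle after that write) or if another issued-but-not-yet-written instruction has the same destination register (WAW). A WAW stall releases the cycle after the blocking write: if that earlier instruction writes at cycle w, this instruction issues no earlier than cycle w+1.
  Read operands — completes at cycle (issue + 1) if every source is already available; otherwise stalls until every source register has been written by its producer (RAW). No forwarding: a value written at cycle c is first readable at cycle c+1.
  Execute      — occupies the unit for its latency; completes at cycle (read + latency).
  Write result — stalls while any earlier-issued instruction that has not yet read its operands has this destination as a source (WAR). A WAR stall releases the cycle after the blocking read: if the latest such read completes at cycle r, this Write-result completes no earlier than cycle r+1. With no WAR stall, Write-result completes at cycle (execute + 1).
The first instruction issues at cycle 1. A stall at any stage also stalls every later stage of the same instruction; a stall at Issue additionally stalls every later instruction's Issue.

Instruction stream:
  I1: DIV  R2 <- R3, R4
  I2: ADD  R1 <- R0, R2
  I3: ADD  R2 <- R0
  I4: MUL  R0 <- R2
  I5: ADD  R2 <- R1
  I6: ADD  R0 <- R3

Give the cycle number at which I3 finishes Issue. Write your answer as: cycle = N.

cycle = 16

1) issue 1, read 2, done 10, write 11
2) issue 2, read 12, done 14, write 15  <RAW R2: wait I1 write@11>
3) issue 16, read 17, done 19, write 20  <struct: ADD busy until I2 writes@15>
4) issue 17, read 21, done 25, write 26  <RAW R2: wait I3 write@20>
5) issue 21, read 22, done 24, write 25  <struct: ADD busy until I3 writes@20>
6) issue 27, read 28, done 30, write 31  <WAW R0: wait I4 write@26>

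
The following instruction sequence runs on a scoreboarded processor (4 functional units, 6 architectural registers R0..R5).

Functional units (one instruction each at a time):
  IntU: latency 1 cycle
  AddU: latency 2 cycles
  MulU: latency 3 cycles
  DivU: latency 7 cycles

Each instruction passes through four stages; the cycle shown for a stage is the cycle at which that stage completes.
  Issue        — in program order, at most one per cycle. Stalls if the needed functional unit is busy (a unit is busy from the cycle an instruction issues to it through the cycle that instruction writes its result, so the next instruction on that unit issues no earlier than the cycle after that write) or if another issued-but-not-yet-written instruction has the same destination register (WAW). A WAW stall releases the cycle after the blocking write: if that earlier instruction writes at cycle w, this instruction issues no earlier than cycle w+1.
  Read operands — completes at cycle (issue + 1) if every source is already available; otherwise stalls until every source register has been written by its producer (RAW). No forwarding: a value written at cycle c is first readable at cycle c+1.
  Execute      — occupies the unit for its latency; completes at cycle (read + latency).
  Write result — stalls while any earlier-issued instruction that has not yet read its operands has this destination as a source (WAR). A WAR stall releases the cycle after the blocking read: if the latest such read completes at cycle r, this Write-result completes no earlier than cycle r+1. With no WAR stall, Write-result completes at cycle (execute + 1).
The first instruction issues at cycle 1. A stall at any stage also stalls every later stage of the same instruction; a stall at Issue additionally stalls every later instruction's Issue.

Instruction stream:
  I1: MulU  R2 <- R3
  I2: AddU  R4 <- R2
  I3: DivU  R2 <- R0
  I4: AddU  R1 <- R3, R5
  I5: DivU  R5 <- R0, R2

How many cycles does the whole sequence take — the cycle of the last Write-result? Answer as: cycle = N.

cycle = 26

c1: I1 dispatched to MulU
c2: I1 operands ready, I2 dispatched to AddU
c5: I1 complete
c6: R2←I1
c7: I2 operands ready, I3 dispatched to DivU
c8: I3 operands ready
c9: I2 complete
c10: R4←I2
c11: I4 dispatched to AddU
c12: I4 operands ready
c14: I4 complete
c15: I3 complete, R1←I4
c16: R2←I3
c17: I5 dispatched to DivU
c18: I5 operands ready
c25: I5 complete
c26: R5←I5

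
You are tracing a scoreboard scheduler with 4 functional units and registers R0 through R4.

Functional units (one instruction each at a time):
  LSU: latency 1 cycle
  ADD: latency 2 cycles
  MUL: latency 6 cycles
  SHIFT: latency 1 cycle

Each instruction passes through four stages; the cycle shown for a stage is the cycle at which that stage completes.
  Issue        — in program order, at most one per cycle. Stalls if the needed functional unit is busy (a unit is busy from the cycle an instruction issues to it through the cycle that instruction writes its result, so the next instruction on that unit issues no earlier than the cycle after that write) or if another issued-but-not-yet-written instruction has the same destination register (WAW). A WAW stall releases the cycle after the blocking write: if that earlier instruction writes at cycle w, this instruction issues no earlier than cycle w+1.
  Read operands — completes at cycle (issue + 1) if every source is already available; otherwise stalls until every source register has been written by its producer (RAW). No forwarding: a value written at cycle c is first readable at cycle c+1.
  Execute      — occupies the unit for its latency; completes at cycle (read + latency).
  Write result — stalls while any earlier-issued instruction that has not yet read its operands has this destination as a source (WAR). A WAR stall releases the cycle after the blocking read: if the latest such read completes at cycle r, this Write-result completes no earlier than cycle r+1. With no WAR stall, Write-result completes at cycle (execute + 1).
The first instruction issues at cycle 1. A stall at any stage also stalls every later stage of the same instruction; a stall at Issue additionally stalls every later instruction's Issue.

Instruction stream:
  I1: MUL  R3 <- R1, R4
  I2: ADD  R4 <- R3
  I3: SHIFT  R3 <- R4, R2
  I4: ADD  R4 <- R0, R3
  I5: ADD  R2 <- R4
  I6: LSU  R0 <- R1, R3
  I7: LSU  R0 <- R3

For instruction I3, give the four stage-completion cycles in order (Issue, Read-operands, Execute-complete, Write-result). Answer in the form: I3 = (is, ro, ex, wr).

cycle 1: I1 dispatched to MUL
cycle 2: I1 operands ready · I2 dispatched to ADD
cycle 8: I1 complete
cycle 9: R3←I1
cycle 10: I2 operands ready · I3 dispatched to SHIFT
cycle 12: I2 complete
cycle 13: R4←I2
cycle 14: I3 operands ready · I4 dispatched to ADD
cycle 15: I3 complete
cycle 16: R3←I3
cycle 17: I4 operands ready
cycle 19: I4 complete
cycle 20: R4←I4
cycle 21: I5 dispatched to ADD
cycle 22: I5 operands ready · I6 dispatched to LSU
cycle 23: I6 operands ready
cycle 24: I5 complete · I6 complete
cycle 25: R2←I5 · R0←I6
cycle 26: I7 dispatched to LSU
cycle 27: I7 operands ready
cycle 28: I7 complete
cycle 29: R0←I7

I3 = (10, 14, 15, 16)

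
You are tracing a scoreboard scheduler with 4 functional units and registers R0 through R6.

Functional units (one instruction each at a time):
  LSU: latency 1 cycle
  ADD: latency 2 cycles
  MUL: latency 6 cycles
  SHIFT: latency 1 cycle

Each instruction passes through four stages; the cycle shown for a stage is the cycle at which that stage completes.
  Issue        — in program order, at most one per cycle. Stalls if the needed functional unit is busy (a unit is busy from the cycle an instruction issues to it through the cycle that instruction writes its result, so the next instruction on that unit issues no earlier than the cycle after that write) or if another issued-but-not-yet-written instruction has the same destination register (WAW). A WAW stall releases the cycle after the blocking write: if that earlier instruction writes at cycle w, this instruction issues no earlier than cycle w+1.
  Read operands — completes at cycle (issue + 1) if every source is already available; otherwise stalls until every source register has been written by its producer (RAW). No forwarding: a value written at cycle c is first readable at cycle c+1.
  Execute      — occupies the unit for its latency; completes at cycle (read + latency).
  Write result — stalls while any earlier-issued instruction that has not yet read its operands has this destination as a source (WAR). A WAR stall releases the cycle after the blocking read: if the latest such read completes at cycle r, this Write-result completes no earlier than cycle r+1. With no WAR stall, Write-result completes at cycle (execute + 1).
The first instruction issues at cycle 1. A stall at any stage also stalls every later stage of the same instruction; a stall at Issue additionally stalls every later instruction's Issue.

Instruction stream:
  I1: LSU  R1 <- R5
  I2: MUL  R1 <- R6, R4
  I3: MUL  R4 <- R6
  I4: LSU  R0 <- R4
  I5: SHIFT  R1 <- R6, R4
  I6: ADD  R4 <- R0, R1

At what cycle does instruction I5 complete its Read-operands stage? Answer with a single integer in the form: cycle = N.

cycle = 23

I1: IS=1 RO=2 EX=3 WR=4
I2: IS=5 RO=6 EX=12 WR=13  [WAW R1: wait I1 write@4]
I3: IS=14 RO=15 EX=21 WR=22  [struct: MUL busy until I2 writes@13]
I4: IS=15 RO=23 EX=24 WR=25  [RAW R4: wait I3 write@22]
I5: IS=16 RO=23 EX=24 WR=25  [RAW R4: wait I3 write@22]
I6: IS=23 RO=26 EX=28 WR=29  [WAW R4: wait I3 write@22; RAW R0: wait I4 write@25; RAW R1: wait I5 write@25]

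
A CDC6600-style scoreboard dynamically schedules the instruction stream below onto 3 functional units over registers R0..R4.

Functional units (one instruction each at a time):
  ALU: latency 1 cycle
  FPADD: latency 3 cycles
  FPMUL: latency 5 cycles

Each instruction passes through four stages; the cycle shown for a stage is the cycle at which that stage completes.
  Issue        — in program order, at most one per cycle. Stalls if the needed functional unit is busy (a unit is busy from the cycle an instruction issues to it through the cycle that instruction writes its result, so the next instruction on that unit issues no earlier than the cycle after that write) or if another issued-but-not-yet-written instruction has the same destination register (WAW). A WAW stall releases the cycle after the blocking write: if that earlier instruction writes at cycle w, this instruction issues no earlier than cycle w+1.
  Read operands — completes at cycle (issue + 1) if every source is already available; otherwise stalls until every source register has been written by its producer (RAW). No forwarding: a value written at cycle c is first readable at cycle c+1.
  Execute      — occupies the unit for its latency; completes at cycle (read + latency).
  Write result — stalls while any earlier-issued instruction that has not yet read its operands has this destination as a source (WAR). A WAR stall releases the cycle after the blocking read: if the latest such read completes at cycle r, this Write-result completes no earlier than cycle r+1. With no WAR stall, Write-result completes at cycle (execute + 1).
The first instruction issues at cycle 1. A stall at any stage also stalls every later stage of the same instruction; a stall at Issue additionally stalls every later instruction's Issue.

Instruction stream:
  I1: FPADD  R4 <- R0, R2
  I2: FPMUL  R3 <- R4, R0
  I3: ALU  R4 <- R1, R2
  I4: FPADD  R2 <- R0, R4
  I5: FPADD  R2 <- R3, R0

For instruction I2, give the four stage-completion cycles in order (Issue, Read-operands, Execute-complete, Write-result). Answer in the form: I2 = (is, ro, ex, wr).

I2 = (2, 7, 12, 13)

I1 -> (1, 2, 5, 6)
I2 -> (2, 7, 12, 13)  // RAW R4: wait I1 write@6
I3 -> (7, 8, 9, 10)  // WAW R4: wait I1 write@6
I4 -> (8, 11, 14, 15)  // RAW R4: wait I3 write@10
I5 -> (16, 17, 20, 21)  // struct: FPADD busy until I4 writes@15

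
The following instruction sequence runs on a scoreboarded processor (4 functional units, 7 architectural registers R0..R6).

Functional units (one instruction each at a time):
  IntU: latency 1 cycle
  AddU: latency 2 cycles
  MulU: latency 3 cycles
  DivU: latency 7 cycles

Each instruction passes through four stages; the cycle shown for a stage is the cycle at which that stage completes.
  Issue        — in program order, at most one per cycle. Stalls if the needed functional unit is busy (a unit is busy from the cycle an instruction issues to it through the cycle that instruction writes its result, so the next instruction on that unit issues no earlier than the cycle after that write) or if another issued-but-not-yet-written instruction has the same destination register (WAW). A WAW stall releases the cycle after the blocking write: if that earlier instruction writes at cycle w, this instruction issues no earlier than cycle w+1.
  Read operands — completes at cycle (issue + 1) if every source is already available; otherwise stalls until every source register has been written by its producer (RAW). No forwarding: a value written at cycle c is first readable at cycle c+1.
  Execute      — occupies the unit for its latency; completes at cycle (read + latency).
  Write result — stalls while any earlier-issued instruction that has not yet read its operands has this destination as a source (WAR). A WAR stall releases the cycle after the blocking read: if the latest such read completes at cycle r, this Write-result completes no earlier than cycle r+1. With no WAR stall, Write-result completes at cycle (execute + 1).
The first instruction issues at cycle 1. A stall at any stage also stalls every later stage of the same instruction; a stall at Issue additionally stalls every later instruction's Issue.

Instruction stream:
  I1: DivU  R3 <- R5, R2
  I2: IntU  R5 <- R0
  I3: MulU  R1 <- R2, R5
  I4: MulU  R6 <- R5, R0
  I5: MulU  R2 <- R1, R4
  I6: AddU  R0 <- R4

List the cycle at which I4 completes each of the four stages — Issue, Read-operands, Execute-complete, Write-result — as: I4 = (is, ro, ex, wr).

cycle 1: I1→DivU
cycle 2: I1 RO · I2→IntU
cycle 3: I2 RO · I3→MulU
cycle 4: I2 EX
cycle 5: I2 WR R5
cycle 6: I3 RO
cycle 9: I1 EX · I3 EX
cycle 10: I1 WR R3 · I3 WR R1
cycle 11: I4→MulU
cycle 12: I4 RO
cycle 15: I4 EX
cycle 16: I4 WR R6
cycle 17: I5→MulU
cycle 18: I5 RO · I6→AddU
cycle 19: I6 RO
cycle 21: I5 EX · I6 EX
cycle 22: I5 WR R2 · I6 WR R0

I4 = (11, 12, 15, 16)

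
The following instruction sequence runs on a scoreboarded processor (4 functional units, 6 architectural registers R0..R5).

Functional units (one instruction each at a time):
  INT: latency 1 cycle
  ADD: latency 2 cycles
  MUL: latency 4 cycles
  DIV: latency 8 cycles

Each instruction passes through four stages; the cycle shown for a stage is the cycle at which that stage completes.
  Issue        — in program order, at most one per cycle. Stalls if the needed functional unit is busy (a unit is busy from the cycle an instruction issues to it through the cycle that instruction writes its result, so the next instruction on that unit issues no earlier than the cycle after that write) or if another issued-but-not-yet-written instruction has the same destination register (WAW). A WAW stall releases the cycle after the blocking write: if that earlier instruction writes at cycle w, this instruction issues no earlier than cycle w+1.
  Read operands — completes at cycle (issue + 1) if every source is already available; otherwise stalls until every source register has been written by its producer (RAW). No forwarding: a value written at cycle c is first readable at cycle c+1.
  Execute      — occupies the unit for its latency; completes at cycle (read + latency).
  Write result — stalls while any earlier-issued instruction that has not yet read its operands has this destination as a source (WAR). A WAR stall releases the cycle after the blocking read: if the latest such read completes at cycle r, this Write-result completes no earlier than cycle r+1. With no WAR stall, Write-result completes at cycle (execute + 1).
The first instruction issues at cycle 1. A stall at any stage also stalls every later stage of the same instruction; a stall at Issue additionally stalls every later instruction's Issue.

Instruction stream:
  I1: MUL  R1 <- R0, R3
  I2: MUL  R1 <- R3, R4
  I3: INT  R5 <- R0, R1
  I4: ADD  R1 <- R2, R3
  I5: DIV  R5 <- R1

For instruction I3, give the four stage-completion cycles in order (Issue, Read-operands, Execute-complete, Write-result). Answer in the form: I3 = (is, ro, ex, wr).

c1: I1 issues→MUL
c2: I1 reads
c6: I1 exec-done
c7: I1 writes R1
c8: I2 issues→MUL
c9: I2 reads, I3 issues→INT
c13: I2 exec-done
c14: I2 writes R1
c15: I3 reads, I4 issues→ADD
c16: I3 exec-done, I4 reads
c17: I3 writes R5
c18: I4 exec-done, I5 issues→DIV
c19: I4 writes R1
c20: I5 reads
c28: I5 exec-done
c29: I5 writes R5

I3 = (9, 15, 16, 17)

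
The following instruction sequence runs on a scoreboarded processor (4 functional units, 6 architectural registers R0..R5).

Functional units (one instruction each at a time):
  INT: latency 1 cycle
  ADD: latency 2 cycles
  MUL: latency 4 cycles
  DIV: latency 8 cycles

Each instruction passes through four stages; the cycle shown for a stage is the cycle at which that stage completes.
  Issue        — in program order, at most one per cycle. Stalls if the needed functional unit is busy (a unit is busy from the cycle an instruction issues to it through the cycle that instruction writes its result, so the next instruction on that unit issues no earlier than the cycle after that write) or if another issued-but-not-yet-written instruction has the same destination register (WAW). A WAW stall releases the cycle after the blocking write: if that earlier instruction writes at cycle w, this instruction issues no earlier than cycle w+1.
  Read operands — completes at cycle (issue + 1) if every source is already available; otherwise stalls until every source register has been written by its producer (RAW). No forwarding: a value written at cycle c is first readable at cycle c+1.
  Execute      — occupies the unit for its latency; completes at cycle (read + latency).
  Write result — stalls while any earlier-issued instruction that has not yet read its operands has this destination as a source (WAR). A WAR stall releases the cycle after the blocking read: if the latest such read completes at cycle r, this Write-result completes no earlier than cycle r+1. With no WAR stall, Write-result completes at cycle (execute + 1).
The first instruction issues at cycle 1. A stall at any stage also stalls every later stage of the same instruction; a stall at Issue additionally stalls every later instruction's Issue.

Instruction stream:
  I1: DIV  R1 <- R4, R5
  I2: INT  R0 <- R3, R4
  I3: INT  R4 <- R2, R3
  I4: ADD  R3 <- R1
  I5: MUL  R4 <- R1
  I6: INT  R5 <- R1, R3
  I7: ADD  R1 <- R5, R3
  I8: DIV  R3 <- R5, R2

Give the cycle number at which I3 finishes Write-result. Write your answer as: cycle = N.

I1  is:1  ro:2  ex:10  wr:11
I2  is:2  ro:3  ex:4  wr:5
I3  is:6  ro:7  ex:8  wr:9  — struct: INT busy until I2 writes@5
I4  is:7  ro:12  ex:14  wr:15  — RAW R1: wait I1 write@11
I5  is:10  ro:12  ex:16  wr:17  — WAW R4: wait I3 write@9, RAW R1: wait I1 write@11
I6  is:11  ro:16  ex:17  wr:18  — RAW R3: wait I4 write@15
I7  is:16  ro:19  ex:21  wr:22  — struct: ADD busy until I4 writes@15, RAW R5: wait I6 write@18
I8  is:17  ro:19  ex:27  wr:28  — RAW R5: wait I6 write@18

cycle = 9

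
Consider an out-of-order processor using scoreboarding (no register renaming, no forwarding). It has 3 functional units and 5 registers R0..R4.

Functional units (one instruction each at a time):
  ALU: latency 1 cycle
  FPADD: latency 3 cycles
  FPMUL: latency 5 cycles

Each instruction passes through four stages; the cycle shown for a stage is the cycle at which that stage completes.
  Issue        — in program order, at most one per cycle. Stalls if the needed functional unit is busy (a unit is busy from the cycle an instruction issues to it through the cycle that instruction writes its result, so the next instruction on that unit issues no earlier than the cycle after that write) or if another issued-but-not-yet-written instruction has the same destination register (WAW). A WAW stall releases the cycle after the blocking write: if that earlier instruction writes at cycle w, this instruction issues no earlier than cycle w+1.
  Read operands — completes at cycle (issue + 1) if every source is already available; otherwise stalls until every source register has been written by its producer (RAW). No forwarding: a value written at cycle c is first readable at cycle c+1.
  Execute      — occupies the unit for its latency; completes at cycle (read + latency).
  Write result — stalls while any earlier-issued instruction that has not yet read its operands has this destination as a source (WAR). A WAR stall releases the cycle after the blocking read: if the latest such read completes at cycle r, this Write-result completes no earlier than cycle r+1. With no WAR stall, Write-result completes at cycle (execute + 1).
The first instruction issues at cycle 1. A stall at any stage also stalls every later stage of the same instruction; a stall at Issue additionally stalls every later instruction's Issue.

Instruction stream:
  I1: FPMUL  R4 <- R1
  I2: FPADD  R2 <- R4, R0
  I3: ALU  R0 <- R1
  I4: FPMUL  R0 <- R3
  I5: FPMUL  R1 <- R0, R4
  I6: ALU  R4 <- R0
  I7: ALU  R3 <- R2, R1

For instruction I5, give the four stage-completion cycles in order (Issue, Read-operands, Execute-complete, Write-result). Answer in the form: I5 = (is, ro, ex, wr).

cycle 1: issue I1 (FPMUL)
cycle 2: I1 read-ops, issue I2 (FPADD)
cycle 3: issue I3 (ALU)
cycle 4: I3 read-ops
cycle 5: I3 finished on ALU
cycle 7: I1 finished on FPMUL
cycle 8: I1→R4
cycle 9: I2 read-ops
cycle 10: I3→R0
cycle 11: issue I4 (FPMUL)
cycle 12: I2 finished on FPADD, I4 read-ops
cycle 13: I2→R2
cycle 17: I4 finished on FPMUL
cycle 18: I4→R0
cycle 19: issue I5 (FPMUL)
cycle 20: I5 read-ops, issue I6 (ALU)
cycle 21: I6 read-ops
cycle 22: I6 finished on ALU
cycle 23: I6→R4
cycle 24: issue I7 (ALU)
cycle 25: I5 finished on FPMUL
cycle 26: I5→R1
cycle 27: I7 read-ops
cycle 28: I7 finished on ALU
cycle 29: I7→R3

I5 = (19, 20, 25, 26)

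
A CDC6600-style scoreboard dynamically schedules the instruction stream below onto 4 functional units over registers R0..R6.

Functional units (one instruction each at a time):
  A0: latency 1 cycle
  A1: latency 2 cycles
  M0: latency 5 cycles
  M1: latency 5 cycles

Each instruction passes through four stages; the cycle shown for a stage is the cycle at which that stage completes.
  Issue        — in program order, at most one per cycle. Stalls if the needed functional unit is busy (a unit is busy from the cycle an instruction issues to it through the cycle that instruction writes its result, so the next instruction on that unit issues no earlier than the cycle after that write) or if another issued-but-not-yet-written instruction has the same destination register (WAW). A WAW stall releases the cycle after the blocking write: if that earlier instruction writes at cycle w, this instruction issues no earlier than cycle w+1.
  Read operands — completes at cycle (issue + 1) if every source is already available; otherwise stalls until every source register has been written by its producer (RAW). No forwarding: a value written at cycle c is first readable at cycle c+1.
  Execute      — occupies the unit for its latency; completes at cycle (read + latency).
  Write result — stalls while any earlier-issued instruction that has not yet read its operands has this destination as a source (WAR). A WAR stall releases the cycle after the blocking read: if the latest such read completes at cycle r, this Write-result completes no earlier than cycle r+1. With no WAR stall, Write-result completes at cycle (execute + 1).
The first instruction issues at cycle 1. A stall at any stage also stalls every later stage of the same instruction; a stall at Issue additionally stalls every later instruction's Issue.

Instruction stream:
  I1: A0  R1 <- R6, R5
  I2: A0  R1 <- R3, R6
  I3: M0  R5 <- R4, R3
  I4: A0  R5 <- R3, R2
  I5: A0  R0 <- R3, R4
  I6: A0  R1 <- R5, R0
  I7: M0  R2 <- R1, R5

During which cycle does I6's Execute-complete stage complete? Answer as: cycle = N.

cycle = 24

1) issue 1, read 2, done 3, write 4
2) issue 5, read 6, done 7, write 8  <struct: A0 busy until I1 writes@4>
3) issue 6, read 7, done 12, write 13
4) issue 14, read 15, done 16, write 17  <WAW R5: wait I3 write@13>
5) issue 18, read 19, done 20, write 21  <struct: A0 busy until I4 writes@17>
6) issue 22, read 23, done 24, write 25  <struct: A0 busy until I5 writes@21>
7) issue 23, read 26, done 31, write 32  <RAW R1: wait I6 write@25>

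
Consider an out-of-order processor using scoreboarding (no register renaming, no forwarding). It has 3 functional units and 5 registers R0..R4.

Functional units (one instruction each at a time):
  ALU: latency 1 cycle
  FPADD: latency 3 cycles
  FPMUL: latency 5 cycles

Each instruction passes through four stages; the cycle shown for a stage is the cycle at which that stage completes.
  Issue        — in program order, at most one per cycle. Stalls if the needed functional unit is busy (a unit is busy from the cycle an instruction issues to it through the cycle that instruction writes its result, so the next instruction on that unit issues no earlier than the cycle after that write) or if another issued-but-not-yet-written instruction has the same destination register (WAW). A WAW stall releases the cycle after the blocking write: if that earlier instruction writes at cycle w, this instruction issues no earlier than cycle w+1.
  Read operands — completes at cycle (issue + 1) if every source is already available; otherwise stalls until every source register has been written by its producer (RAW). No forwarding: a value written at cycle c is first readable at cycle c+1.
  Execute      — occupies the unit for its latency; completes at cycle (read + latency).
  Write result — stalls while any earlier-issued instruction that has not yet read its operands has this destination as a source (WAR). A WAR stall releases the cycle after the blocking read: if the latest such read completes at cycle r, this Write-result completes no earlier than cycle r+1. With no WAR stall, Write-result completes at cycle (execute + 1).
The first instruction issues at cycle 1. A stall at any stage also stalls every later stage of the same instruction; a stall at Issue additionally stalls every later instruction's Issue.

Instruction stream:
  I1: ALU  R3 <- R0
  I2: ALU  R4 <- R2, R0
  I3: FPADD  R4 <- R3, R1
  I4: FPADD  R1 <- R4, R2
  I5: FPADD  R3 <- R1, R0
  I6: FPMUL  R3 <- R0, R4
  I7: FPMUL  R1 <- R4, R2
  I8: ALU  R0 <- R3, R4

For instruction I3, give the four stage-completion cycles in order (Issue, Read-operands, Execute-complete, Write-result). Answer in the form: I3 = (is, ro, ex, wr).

I3 = (9, 10, 13, 14)

I1 -> (1, 2, 3, 4)
I2 -> (5, 6, 7, 8)  // struct: ALU busy until I1 writes@4
I3 -> (9, 10, 13, 14)  // WAW R4: wait I2 write@8
I4 -> (15, 16, 19, 20)  // struct: FPADD busy until I3 writes@14
I5 -> (21, 22, 25, 26)  // struct: FPADD busy until I4 writes@20
I6 -> (27, 28, 33, 34)  // WAW R3: wait I5 write@26
I7 -> (35, 36, 41, 42)  // struct: FPMUL busy until I6 writes@34
I8 -> (36, 37, 38, 39)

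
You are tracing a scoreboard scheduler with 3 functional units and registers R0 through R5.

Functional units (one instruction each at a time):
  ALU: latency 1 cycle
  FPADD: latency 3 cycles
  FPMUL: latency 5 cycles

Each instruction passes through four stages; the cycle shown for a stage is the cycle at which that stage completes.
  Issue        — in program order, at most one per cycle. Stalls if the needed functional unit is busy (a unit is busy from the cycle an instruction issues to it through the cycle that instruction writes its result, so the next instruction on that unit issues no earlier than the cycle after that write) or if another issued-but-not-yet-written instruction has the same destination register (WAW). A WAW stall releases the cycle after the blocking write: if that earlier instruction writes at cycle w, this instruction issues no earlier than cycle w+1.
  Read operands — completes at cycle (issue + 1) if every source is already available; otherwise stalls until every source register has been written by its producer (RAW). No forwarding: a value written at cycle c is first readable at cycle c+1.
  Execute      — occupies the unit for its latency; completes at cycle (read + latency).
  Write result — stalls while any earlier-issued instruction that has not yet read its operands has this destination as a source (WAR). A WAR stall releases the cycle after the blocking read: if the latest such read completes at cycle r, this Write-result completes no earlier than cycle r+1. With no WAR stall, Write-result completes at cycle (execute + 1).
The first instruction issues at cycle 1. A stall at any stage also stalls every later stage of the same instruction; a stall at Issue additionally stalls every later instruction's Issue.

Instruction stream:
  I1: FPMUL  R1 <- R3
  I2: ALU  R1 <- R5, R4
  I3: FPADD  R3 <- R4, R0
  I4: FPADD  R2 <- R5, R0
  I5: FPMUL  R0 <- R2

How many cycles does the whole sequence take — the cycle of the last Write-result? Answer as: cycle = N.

c1: I1 issues→FPMUL
c2: I1 reads
c7: I1 exec-done
c8: I1 writes R1
c9: I2 issues→ALU
c10: I2 reads; I3 issues→FPADD
c11: I2 exec-done; I3 reads
c12: I2 writes R1
c14: I3 exec-done
c15: I3 writes R3
c16: I4 issues→FPADD
c17: I4 reads; I5 issues→FPMUL
c20: I4 exec-done
c21: I4 writes R2
c22: I5 reads
c27: I5 exec-done
c28: I5 writes R0

cycle = 28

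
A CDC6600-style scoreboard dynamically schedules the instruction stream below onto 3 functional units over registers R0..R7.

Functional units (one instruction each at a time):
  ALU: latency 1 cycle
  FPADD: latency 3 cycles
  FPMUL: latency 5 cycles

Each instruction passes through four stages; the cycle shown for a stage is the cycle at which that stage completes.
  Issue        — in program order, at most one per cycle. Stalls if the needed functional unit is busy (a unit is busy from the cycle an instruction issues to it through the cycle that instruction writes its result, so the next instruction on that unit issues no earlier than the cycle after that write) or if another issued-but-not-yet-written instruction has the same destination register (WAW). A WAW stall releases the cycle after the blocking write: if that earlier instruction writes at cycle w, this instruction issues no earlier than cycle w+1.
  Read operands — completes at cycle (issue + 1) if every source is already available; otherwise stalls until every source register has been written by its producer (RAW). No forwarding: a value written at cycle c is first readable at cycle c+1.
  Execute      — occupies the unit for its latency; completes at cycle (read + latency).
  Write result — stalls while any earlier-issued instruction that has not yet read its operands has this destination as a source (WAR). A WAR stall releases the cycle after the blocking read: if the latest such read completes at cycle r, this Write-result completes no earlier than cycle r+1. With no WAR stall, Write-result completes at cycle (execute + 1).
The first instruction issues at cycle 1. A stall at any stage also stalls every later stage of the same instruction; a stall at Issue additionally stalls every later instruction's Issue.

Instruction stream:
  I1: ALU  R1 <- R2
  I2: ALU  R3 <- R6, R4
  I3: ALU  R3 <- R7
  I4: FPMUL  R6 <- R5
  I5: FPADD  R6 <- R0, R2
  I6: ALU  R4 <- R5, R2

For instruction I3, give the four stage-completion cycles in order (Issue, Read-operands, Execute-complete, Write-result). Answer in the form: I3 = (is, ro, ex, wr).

[1] I1→ALU
[2] I1 RO
[3] I1 EX
[4] I1 WR R1
[5] I2→ALU
[6] I2 RO
[7] I2 EX
[8] I2 WR R3
[9] I3→ALU
[10] I3 RO | I4→FPMUL
[11] I3 EX | I4 RO
[12] I3 WR R3
[16] I4 EX
[17] I4 WR R6
[18] I5→FPADD
[19] I5 RO | I6→ALU
[20] I6 RO
[21] I6 EX
[22] I5 EX | I6 WR R4
[23] I5 WR R6

I3 = (9, 10, 11, 12)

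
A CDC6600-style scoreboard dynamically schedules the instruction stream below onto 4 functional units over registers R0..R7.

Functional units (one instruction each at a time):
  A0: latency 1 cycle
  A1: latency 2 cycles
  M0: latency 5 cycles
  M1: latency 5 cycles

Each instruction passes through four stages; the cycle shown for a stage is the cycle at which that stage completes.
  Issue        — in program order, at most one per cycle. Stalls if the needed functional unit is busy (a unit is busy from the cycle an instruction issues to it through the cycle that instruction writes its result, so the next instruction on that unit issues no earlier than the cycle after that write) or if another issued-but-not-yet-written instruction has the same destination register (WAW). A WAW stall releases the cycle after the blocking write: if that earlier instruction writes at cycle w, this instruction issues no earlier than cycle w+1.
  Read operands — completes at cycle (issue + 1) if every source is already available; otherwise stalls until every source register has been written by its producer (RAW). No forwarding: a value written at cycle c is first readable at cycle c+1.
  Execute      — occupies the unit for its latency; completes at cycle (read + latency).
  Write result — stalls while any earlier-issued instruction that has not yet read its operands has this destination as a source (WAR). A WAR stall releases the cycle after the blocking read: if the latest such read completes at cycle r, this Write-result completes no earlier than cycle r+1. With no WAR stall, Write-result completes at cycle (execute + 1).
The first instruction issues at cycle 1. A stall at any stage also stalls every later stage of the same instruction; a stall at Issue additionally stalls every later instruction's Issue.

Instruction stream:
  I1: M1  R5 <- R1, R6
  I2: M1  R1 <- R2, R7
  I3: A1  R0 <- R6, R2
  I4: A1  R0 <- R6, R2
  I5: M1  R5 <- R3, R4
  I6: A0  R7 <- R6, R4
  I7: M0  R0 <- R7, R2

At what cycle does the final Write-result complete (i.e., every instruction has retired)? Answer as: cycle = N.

cycle = 28

I1  is:1  ro:2  ex:7  wr:8
I2  is:9  ro:10  ex:15  wr:16  — struct: M1 busy until I1 writes@8
I3  is:10  ro:11  ex:13  wr:14
I4  is:15  ro:16  ex:18  wr:19  — struct: A1 busy until I3 writes@14
I5  is:17  ro:18  ex:23  wr:24  — struct: M1 busy until I2 writes@16
I6  is:18  ro:19  ex:20  wr:21
I7  is:20  ro:22  ex:27  wr:28  — WAW R0: wait I4 write@19, RAW R7: wait I6 write@21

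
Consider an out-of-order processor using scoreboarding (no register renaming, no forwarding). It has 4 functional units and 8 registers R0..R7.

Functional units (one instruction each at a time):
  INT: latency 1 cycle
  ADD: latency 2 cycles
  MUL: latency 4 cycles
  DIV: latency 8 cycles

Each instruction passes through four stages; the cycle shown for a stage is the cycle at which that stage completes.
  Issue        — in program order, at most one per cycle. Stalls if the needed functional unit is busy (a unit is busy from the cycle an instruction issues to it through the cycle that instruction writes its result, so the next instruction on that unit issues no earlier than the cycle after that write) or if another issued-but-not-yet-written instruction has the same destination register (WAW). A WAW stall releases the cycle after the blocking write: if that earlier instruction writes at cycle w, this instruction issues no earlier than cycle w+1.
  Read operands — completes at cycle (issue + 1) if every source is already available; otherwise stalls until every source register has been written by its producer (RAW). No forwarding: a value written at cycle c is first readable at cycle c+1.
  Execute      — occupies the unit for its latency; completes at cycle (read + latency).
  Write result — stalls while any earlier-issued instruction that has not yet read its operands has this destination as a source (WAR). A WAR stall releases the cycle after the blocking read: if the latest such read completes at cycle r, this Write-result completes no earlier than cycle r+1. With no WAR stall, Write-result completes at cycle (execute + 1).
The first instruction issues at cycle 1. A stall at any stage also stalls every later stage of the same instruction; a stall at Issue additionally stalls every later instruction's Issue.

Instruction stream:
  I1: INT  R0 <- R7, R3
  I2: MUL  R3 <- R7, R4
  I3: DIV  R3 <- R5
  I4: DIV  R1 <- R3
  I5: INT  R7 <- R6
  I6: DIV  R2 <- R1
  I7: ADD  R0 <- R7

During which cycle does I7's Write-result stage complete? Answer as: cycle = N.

cycle = 36

  I1 | 1 | 2 | 3 | 4
  I2 | 2 | 3 | 7 | 8
  I3 | 9 | 10 | 18 | 19   WAW R3: wait I2 write@8
  I4 | 20 | 21 | 29 | 30   struct: DIV busy until I3 writes@19
  I5 | 21 | 22 | 23 | 24
  I6 | 31 | 32 | 40 | 41   struct: DIV busy until I4 writes@30
  I7 | 32 | 33 | 35 | 36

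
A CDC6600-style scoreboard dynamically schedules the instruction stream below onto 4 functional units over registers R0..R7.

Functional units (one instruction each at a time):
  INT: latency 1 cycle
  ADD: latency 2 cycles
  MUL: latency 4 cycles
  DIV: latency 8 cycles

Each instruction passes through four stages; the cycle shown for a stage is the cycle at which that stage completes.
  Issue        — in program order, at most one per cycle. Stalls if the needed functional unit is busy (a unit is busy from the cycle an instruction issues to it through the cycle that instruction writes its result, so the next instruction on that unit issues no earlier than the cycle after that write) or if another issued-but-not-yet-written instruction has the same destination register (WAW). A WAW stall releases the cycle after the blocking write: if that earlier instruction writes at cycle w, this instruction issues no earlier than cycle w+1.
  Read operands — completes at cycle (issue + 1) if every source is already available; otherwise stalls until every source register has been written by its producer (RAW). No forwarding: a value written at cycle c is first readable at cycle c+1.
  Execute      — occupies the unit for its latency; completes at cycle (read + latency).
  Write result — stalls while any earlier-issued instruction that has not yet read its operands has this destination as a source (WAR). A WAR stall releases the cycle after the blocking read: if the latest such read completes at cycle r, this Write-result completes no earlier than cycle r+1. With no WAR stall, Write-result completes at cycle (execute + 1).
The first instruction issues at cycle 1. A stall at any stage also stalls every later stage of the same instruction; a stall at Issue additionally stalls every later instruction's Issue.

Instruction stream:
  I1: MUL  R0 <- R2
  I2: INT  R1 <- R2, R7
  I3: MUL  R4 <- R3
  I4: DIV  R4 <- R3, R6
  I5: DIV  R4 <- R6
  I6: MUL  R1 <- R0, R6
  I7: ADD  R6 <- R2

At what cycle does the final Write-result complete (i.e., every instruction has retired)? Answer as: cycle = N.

t=1  issue I1 (MUL)
t=2  I1 read-ops | issue I2 (INT)
t=3  I2 read-ops
t=4  I2 finished on INT
t=5  I2→R1
t=6  I1 finished on MUL
t=7  I1→R0
t=8  issue I3 (MUL)
t=9  I3 read-ops
t=13  I3 finished on MUL
t=14  I3→R4
t=15  issue I4 (DIV)
t=16  I4 read-ops
t=24  I4 finished on DIV
t=25  I4→R4
t=26  issue I5 (DIV)
t=27  I5 read-ops | issue I6 (MUL)
t=28  I6 read-ops | issue I7 (ADD)
t=29  I7 read-ops
t=31  I7 finished on ADD
t=32  I6 finished on MUL | I7→R6
t=33  I6→R1
t=35  I5 finished on DIV
t=36  I5→R4

cycle = 36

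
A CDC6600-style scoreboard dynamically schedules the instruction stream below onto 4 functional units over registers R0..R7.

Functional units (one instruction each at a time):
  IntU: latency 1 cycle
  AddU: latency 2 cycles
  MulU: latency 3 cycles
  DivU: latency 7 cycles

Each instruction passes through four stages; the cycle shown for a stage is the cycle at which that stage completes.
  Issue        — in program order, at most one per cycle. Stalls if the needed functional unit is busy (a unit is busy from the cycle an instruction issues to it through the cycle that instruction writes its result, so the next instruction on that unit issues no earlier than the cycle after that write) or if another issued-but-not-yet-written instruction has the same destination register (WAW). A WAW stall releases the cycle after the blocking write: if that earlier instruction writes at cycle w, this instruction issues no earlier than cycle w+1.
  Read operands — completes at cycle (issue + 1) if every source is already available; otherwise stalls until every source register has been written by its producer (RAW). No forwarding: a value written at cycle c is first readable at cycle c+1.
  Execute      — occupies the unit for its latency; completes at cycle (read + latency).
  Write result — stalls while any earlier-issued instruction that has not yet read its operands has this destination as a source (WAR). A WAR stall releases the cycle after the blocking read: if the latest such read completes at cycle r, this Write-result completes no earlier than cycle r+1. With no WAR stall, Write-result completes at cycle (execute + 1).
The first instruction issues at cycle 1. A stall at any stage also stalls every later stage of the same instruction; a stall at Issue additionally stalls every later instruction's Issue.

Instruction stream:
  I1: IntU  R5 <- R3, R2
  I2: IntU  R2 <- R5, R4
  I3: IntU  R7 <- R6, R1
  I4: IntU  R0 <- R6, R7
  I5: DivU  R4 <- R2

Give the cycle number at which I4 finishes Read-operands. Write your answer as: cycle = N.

cycle = 14

t=1  I1 issues→IntU
t=2  I1 reads
t=3  I1 exec-done
t=4  I1 writes R5
t=5  I2 issues→IntU
t=6  I2 reads
t=7  I2 exec-done
t=8  I2 writes R2
t=9  I3 issues→IntU
t=10  I3 reads
t=11  I3 exec-done
t=12  I3 writes R7
t=13  I4 issues→IntU
t=14  I4 reads | I5 issues→DivU
t=15  I4 exec-done | I5 reads
t=16  I4 writes R0
t=22  I5 exec-done
t=23  I5 writes R4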